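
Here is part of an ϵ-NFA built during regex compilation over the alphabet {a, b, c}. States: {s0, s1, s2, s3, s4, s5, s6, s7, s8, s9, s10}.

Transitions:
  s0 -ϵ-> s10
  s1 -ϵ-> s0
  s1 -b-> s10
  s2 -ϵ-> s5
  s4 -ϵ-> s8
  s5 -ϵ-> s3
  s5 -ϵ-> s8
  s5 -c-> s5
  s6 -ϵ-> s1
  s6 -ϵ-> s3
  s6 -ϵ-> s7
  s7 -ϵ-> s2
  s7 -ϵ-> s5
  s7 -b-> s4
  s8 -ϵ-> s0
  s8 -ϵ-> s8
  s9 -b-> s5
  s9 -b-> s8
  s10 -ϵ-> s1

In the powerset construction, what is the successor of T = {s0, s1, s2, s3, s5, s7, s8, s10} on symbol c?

{s0, s1, s3, s5, s8, s10}

s5 on c → {s5}.
No c-transition from s0, s1, s2, s3, s7, s8, s10.
Union after reading c: {s5}.
Now take the ϵ-closure:
From s5 via ϵ: add s3, s8.
From s8 via ϵ: add s0.
From s0 via ϵ: add s10.
From s10 via ϵ: add s1.
No new states can be added; the closed set is {s0, s1, s3, s5, s8, s10}.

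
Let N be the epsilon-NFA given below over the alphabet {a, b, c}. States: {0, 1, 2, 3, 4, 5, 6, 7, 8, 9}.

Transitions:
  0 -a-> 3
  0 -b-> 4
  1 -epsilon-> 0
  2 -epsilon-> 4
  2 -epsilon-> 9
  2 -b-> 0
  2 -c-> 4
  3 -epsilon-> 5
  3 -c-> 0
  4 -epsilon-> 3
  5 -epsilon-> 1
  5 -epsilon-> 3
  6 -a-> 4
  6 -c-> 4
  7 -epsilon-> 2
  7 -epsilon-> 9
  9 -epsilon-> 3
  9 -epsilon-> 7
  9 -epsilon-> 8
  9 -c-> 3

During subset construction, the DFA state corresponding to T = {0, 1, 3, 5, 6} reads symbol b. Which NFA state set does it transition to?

{0, 1, 3, 4, 5}

0 on b → {4}.
No b-transition from 1, 3, 5, 6.
Union after reading b: {4}.
Now take the epsilon-closure:
From 4 via epsilon: add 3.
From 3 via epsilon: add 5.
From 5 via epsilon: add 1.
From 1 via epsilon: add 0.
No new states can be added; the closed set is {0, 1, 3, 4, 5}.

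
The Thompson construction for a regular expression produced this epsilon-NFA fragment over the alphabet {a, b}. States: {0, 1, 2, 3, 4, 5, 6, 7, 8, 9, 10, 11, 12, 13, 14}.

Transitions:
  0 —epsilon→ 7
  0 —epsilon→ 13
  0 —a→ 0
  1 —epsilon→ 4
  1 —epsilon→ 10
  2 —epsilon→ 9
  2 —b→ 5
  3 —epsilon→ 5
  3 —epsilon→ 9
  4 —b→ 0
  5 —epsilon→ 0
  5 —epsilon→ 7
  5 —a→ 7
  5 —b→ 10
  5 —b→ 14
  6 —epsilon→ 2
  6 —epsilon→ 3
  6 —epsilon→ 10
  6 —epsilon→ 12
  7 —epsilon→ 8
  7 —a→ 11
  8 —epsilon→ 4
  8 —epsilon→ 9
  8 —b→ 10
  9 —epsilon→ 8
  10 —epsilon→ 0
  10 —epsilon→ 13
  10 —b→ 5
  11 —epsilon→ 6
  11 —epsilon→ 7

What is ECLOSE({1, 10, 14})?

{0, 1, 4, 7, 8, 9, 10, 13, 14}

Start with {1, 10, 14}.
From 1 via epsilon: add 4.
From 10 via epsilon: add 0, 13.
From 0 via epsilon: add 7.
From 7 via epsilon: add 8.
From 8 via epsilon: add 9.
No new states can be added; the closed set is {0, 1, 4, 7, 8, 9, 10, 13, 14}.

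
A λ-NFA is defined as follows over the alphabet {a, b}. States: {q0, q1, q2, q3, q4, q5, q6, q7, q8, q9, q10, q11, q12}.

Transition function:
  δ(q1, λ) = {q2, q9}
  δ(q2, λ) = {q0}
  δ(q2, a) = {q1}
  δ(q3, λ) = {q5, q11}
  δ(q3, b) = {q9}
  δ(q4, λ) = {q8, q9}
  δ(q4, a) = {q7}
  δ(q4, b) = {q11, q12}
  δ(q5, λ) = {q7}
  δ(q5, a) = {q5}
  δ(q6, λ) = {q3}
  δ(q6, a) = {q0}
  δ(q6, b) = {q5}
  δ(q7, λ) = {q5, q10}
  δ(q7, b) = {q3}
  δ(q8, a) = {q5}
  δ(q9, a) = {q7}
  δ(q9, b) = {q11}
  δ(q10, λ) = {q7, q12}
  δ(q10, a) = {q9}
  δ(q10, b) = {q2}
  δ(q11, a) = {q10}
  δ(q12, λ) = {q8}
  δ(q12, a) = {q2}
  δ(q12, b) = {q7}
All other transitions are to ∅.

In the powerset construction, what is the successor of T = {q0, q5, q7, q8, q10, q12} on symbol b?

q7 on b → {q3}.
q10 on b → {q2}.
q12 on b → {q7}.
No b-transition from q0, q5, q8.
Union after reading b: {q2, q3, q7}.
Now take the λ-closure:
From q2 via λ: add q0.
From q3 via λ: add q5, q11.
From q7 via λ: add q10.
From q10 via λ: add q12.
From q12 via λ: add q8.
No new states can be added; the closed set is {q0, q2, q3, q5, q7, q8, q10, q11, q12}.

{q0, q2, q3, q5, q7, q8, q10, q11, q12}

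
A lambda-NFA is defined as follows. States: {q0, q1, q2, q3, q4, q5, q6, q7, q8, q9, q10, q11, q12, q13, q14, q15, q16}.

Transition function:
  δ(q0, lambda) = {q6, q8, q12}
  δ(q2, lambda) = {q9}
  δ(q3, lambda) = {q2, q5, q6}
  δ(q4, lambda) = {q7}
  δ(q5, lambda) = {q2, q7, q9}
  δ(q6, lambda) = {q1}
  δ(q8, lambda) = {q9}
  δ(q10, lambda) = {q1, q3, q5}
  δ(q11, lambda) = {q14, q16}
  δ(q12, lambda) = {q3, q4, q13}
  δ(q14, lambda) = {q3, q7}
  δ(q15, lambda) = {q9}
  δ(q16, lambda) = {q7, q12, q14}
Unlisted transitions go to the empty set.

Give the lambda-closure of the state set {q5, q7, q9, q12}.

Start with {q5, q7, q9, q12}.
From q5 via lambda: add q2.
From q12 via lambda: add q3, q4, q13.
From q3 via lambda: add q6.
From q6 via lambda: add q1.
No new states can be added; the closed set is {q1, q2, q3, q4, q5, q6, q7, q9, q12, q13}.

{q1, q2, q3, q4, q5, q6, q7, q9, q12, q13}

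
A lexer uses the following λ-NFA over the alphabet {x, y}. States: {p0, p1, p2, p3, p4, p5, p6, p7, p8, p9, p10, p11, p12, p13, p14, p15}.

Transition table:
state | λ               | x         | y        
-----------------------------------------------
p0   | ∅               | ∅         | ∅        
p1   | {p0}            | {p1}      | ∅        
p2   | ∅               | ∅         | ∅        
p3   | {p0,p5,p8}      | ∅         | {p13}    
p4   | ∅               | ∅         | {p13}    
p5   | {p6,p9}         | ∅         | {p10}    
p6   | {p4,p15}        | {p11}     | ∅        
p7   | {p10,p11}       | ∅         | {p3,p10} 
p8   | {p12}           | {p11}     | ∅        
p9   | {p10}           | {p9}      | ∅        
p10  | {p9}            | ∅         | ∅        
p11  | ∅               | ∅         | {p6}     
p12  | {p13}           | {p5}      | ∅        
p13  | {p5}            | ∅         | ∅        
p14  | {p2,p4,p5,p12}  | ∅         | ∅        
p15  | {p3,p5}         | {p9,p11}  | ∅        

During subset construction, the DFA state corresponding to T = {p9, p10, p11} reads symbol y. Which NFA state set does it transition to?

{p0, p3, p4, p5, p6, p8, p9, p10, p12, p13, p15}

p11 on y → {p6}.
No y-transition from p9, p10.
Union after reading y: {p6}.
Now take the λ-closure:
From p6 via λ: add p4, p15.
From p15 via λ: add p3, p5.
From p3 via λ: add p0, p8.
From p5 via λ: add p9.
From p8 via λ: add p12.
From p9 via λ: add p10.
From p12 via λ: add p13.
No new states can be added; the closed set is {p0, p3, p4, p5, p6, p8, p9, p10, p12, p13, p15}.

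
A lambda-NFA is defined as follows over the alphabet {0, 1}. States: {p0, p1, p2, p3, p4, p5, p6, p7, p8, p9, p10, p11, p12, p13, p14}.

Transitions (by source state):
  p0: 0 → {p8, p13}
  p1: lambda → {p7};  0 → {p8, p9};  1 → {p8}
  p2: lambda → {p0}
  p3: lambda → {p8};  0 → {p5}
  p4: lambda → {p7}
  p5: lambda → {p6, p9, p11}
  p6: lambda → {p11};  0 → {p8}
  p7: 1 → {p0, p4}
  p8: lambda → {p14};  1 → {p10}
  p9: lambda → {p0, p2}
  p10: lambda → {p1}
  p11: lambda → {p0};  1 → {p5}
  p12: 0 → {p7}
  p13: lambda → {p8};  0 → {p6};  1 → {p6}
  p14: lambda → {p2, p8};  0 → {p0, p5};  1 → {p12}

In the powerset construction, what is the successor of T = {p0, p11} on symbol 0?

{p0, p2, p8, p13, p14}

p0 on 0 → {p8, p13}.
No 0-transition from p11.
Union after reading 0: {p8, p13}.
Now take the lambda-closure:
From p8 via lambda: add p14.
From p14 via lambda: add p2.
From p2 via lambda: add p0.
No new states can be added; the closed set is {p0, p2, p8, p13, p14}.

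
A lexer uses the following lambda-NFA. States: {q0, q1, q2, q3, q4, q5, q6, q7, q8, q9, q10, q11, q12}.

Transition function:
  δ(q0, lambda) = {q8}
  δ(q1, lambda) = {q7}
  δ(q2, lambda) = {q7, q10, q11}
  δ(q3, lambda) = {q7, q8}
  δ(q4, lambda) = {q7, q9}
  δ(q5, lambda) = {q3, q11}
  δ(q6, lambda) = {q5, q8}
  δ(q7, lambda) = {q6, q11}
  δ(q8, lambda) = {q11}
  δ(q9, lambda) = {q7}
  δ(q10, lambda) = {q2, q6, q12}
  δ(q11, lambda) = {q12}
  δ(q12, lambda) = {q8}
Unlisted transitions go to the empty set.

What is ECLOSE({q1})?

{q1, q3, q5, q6, q7, q8, q11, q12}

Start with {q1}.
From q1 via lambda: add q7.
From q7 via lambda: add q6, q11.
From q6 via lambda: add q5, q8.
From q11 via lambda: add q12.
From q5 via lambda: add q3.
No new states can be added; the closed set is {q1, q3, q5, q6, q7, q8, q11, q12}.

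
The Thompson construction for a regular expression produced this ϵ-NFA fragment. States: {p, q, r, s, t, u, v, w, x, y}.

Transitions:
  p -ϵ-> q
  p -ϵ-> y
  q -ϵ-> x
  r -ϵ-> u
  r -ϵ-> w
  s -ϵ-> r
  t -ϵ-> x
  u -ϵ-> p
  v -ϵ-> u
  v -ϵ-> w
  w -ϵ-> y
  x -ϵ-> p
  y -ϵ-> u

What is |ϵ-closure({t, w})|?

7

Start with {t, w}.
From t via ϵ: add x.
From w via ϵ: add y.
From x via ϵ: add p.
From y via ϵ: add u.
From p via ϵ: add q.
ϵ-closure = {p, q, t, u, w, x, y}, which has 7 states.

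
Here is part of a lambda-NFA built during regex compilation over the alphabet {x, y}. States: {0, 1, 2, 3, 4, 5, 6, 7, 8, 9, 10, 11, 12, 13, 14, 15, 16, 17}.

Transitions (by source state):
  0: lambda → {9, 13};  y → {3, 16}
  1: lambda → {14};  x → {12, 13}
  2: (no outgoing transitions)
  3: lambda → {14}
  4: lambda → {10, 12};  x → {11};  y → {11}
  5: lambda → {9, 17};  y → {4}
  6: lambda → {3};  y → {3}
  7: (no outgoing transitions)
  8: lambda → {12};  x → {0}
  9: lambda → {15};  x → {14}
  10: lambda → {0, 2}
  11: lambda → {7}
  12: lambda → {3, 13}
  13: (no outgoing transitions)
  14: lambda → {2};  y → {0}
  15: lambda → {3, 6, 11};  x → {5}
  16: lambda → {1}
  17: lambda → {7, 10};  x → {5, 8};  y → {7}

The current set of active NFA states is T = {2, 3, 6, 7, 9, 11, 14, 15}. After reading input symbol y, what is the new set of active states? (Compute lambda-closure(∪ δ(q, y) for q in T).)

6 on y → {3}.
14 on y → {0}.
No y-transition from 2, 3, 7, 9, 11, 15.
Union after reading y: {0, 3}.
Now take the lambda-closure:
From 0 via lambda: add 9, 13.
From 3 via lambda: add 14.
From 9 via lambda: add 15.
From 14 via lambda: add 2.
From 15 via lambda: add 6, 11.
From 11 via lambda: add 7.
No new states can be added; the closed set is {0, 2, 3, 6, 7, 9, 11, 13, 14, 15}.

{0, 2, 3, 6, 7, 9, 11, 13, 14, 15}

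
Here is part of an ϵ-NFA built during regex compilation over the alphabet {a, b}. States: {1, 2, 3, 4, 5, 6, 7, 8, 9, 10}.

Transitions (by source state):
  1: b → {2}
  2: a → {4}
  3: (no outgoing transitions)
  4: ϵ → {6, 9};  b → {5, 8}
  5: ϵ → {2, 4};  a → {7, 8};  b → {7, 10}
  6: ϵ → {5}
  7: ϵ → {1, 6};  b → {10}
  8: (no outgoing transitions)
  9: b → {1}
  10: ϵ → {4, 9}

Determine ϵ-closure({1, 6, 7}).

Start with {1, 6, 7}.
From 6 via ϵ: add 5.
From 5 via ϵ: add 2, 4.
From 4 via ϵ: add 9.
No new states can be added; the closed set is {1, 2, 4, 5, 6, 7, 9}.

{1, 2, 4, 5, 6, 7, 9}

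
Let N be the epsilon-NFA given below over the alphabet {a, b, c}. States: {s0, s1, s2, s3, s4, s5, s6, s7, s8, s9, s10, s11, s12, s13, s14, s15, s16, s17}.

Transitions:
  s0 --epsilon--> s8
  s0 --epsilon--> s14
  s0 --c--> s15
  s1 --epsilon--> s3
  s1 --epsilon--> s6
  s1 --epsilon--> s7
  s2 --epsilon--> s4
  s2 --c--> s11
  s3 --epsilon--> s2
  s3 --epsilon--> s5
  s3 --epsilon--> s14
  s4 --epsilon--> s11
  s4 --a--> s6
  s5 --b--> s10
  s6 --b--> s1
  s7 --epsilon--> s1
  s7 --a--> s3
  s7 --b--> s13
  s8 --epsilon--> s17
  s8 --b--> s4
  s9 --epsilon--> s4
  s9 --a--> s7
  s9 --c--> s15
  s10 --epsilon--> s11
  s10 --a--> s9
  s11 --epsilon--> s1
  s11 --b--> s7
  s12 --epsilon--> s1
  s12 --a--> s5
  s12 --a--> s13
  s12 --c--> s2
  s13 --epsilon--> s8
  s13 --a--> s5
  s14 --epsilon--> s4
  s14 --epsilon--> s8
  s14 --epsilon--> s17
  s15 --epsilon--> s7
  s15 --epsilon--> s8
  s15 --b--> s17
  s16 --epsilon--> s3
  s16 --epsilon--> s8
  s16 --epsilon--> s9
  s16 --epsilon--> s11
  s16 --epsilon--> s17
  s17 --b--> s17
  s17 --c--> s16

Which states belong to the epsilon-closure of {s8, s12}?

{s1, s2, s3, s4, s5, s6, s7, s8, s11, s12, s14, s17}

Start with {s8, s12}.
From s8 via epsilon: add s17.
From s12 via epsilon: add s1.
From s1 via epsilon: add s3, s6, s7.
From s3 via epsilon: add s2, s5, s14.
From s2 via epsilon: add s4.
From s4 via epsilon: add s11.
No new states can be added; the closed set is {s1, s2, s3, s4, s5, s6, s7, s8, s11, s12, s14, s17}.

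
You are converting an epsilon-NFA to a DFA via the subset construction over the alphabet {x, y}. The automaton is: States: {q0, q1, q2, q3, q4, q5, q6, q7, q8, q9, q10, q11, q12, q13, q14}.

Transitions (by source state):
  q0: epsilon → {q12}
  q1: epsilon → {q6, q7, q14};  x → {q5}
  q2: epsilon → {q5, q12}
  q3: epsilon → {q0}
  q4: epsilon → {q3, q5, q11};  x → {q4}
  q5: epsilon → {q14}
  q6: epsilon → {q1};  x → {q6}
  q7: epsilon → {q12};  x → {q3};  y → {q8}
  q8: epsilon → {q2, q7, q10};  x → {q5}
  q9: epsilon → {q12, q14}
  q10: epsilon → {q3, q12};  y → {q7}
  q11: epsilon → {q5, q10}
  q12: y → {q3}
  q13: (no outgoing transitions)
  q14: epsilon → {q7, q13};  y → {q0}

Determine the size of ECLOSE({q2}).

Start with {q2}.
From q2 via epsilon: add q5, q12.
From q5 via epsilon: add q14.
From q14 via epsilon: add q7, q13.
epsilon-closure = {q2, q5, q7, q12, q13, q14}, which has 6 states.

6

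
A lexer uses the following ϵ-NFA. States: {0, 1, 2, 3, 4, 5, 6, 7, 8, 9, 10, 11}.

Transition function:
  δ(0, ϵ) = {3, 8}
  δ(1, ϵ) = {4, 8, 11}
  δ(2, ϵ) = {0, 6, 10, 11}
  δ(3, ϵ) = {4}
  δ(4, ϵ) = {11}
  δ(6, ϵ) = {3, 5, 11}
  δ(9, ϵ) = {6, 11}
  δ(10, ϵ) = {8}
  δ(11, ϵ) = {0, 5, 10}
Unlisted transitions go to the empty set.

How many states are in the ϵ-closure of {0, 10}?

7

Start with {0, 10}.
From 0 via ϵ: add 3, 8.
From 3 via ϵ: add 4.
From 4 via ϵ: add 11.
From 11 via ϵ: add 5.
ϵ-closure = {0, 3, 4, 5, 8, 10, 11}, which has 7 states.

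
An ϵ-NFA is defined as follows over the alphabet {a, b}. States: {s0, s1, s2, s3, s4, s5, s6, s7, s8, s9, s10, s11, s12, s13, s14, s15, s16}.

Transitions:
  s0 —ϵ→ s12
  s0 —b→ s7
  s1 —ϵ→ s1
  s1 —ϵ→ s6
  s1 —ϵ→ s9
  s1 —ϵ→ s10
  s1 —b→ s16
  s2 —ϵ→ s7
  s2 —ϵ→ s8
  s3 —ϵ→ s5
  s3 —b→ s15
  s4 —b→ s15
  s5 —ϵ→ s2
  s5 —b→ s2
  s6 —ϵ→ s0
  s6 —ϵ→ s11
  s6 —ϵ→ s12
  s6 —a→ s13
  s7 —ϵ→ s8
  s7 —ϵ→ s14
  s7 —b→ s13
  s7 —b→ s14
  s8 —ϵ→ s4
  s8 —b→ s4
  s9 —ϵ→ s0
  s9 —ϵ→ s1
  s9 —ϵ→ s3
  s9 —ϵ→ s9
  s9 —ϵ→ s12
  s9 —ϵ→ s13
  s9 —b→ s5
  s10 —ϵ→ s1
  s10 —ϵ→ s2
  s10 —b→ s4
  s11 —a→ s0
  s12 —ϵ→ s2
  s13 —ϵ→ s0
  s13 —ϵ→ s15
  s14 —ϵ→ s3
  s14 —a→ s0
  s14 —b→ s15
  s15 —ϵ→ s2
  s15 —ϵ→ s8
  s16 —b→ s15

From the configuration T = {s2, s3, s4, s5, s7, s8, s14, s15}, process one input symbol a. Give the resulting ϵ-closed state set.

{s0, s2, s3, s4, s5, s7, s8, s12, s14}

s14 on a → {s0}.
No a-transition from s2, s3, s4, s5, s7, s8, s15.
Union after reading a: {s0}.
Now take the ϵ-closure:
From s0 via ϵ: add s12.
From s12 via ϵ: add s2.
From s2 via ϵ: add s7, s8.
From s7 via ϵ: add s14.
From s8 via ϵ: add s4.
From s14 via ϵ: add s3.
From s3 via ϵ: add s5.
No new states can be added; the closed set is {s0, s2, s3, s4, s5, s7, s8, s12, s14}.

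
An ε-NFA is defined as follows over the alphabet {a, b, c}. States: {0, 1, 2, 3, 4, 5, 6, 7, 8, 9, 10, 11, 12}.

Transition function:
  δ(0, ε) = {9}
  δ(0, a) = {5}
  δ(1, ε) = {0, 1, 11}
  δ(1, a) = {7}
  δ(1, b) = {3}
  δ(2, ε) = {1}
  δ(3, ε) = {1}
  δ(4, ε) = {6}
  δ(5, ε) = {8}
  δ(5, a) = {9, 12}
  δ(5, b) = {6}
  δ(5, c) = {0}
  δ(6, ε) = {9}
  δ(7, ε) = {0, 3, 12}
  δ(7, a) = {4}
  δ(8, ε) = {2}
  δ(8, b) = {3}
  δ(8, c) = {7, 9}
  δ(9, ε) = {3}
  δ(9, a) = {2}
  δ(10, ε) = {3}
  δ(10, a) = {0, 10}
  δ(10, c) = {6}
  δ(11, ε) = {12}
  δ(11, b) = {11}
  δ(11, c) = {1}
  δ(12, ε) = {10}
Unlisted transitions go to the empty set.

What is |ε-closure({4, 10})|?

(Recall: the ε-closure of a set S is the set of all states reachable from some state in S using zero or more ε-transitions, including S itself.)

Start with {4, 10}.
From 4 via ε: add 6.
From 10 via ε: add 3.
From 3 via ε: add 1.
From 6 via ε: add 9.
From 1 via ε: add 0, 11.
From 11 via ε: add 12.
ε-closure = {0, 1, 3, 4, 6, 9, 10, 11, 12}, which has 9 states.

9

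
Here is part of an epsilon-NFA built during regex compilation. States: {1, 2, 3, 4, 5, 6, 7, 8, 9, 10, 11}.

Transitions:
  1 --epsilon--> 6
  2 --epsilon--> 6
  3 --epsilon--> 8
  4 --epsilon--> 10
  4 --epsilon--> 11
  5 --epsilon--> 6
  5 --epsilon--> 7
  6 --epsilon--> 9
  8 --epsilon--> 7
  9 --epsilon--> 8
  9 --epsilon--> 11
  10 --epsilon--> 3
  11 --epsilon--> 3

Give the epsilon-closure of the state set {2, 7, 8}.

Start with {2, 7, 8}.
From 2 via epsilon: add 6.
From 6 via epsilon: add 9.
From 9 via epsilon: add 11.
From 11 via epsilon: add 3.
No new states can be added; the closed set is {2, 3, 6, 7, 8, 9, 11}.

{2, 3, 6, 7, 8, 9, 11}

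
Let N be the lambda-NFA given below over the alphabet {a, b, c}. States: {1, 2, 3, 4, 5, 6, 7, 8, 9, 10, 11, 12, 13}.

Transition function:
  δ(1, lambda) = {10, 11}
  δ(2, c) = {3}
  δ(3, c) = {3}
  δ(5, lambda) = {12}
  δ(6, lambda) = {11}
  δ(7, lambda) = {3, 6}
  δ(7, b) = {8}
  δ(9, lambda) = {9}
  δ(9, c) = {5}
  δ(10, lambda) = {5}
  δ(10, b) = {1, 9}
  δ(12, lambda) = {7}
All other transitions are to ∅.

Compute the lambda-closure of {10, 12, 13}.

{3, 5, 6, 7, 10, 11, 12, 13}

Start with {10, 12, 13}.
From 10 via lambda: add 5.
From 12 via lambda: add 7.
From 7 via lambda: add 3, 6.
From 6 via lambda: add 11.
No new states can be added; the closed set is {3, 5, 6, 7, 10, 11, 12, 13}.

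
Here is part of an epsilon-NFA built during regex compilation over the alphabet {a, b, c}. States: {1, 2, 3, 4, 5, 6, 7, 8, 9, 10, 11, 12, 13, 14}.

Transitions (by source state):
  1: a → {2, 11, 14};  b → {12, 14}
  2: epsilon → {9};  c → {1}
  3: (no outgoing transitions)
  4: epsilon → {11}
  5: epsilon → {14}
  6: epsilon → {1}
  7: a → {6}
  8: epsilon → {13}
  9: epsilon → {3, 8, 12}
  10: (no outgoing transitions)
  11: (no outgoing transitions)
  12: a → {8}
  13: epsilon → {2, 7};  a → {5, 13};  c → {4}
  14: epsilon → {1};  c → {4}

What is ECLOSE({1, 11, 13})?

Start with {1, 11, 13}.
From 13 via epsilon: add 2, 7.
From 2 via epsilon: add 9.
From 9 via epsilon: add 3, 8, 12.
No new states can be added; the closed set is {1, 2, 3, 7, 8, 9, 11, 12, 13}.

{1, 2, 3, 7, 8, 9, 11, 12, 13}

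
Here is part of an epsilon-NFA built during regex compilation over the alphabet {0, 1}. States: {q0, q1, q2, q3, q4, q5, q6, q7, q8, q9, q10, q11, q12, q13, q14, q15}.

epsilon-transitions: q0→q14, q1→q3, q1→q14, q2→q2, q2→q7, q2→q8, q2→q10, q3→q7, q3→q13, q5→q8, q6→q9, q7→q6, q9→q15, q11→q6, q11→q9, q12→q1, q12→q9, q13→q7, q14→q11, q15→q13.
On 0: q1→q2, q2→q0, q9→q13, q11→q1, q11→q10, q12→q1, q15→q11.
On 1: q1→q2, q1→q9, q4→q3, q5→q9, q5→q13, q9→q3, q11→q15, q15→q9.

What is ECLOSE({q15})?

{q6, q7, q9, q13, q15}

Start with {q15}.
From q15 via epsilon: add q13.
From q13 via epsilon: add q7.
From q7 via epsilon: add q6.
From q6 via epsilon: add q9.
No new states can be added; the closed set is {q6, q7, q9, q13, q15}.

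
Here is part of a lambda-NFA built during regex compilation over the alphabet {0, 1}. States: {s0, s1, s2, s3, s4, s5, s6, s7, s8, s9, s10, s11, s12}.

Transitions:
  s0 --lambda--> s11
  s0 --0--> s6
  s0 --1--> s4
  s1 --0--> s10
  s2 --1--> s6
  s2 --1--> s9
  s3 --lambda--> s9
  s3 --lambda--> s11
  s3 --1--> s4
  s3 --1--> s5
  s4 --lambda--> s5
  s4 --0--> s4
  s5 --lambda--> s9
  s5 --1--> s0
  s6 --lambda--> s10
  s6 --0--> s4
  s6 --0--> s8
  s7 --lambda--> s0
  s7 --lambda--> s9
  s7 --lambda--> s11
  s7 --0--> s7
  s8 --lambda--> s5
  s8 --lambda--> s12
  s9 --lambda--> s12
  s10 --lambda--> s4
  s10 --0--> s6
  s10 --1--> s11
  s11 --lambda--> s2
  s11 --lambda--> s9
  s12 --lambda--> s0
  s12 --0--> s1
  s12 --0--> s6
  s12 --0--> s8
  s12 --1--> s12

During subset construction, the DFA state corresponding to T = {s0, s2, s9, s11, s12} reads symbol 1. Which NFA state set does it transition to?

s0 on 1 → {s4}.
s2 on 1 → {s6, s9}.
s12 on 1 → {s12}.
No 1-transition from s9, s11.
Union after reading 1: {s4, s6, s9, s12}.
Now take the lambda-closure:
From s4 via lambda: add s5.
From s6 via lambda: add s10.
From s12 via lambda: add s0.
From s0 via lambda: add s11.
From s11 via lambda: add s2.
No new states can be added; the closed set is {s0, s2, s4, s5, s6, s9, s10, s11, s12}.

{s0, s2, s4, s5, s6, s9, s10, s11, s12}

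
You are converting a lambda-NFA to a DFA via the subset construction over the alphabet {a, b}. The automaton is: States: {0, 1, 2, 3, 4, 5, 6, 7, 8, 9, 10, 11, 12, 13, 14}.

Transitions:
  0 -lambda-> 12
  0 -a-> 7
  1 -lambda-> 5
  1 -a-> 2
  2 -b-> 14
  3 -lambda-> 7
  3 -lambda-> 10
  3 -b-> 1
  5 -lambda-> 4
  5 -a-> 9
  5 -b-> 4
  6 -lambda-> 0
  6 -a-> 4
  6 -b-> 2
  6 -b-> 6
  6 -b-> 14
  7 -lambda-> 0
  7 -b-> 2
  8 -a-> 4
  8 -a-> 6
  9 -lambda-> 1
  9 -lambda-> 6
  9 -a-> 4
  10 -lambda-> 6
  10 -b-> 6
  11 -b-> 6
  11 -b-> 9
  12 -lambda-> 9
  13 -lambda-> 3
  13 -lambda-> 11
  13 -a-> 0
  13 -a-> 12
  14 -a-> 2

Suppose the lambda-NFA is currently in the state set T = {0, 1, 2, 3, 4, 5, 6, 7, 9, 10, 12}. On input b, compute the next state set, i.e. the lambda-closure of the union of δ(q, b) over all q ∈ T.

{0, 1, 2, 4, 5, 6, 9, 12, 14}

2 on b → {14}.
3 on b → {1}.
5 on b → {4}.
6 on b → {2, 6, 14}.
7 on b → {2}.
10 on b → {6}.
No b-transition from 0, 1, 4, 9, 12.
Union after reading b: {1, 2, 4, 6, 14}.
Now take the lambda-closure:
From 1 via lambda: add 5.
From 6 via lambda: add 0.
From 0 via lambda: add 12.
From 12 via lambda: add 9.
No new states can be added; the closed set is {0, 1, 2, 4, 5, 6, 9, 12, 14}.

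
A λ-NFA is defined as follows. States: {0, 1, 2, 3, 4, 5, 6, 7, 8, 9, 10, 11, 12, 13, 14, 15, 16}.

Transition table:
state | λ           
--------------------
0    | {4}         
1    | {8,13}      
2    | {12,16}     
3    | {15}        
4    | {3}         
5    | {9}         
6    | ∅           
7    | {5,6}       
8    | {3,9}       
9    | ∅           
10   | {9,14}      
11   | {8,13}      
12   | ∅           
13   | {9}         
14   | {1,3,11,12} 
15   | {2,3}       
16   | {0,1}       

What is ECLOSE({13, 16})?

{0, 1, 2, 3, 4, 8, 9, 12, 13, 15, 16}

Start with {13, 16}.
From 13 via λ: add 9.
From 16 via λ: add 0, 1.
From 0 via λ: add 4.
From 1 via λ: add 8.
From 4 via λ: add 3.
From 3 via λ: add 15.
From 15 via λ: add 2.
From 2 via λ: add 12.
No new states can be added; the closed set is {0, 1, 2, 3, 4, 8, 9, 12, 13, 15, 16}.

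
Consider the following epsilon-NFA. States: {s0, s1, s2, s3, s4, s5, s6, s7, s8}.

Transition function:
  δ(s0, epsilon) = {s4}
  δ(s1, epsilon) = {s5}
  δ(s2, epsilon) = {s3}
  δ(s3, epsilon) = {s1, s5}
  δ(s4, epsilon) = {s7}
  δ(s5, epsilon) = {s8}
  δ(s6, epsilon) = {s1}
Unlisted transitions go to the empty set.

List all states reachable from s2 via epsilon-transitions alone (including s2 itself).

Start with {s2}.
From s2 via epsilon: add s3.
From s3 via epsilon: add s1, s5.
From s5 via epsilon: add s8.
No new states can be added; the closed set is {s1, s2, s3, s5, s8}.

{s1, s2, s3, s5, s8}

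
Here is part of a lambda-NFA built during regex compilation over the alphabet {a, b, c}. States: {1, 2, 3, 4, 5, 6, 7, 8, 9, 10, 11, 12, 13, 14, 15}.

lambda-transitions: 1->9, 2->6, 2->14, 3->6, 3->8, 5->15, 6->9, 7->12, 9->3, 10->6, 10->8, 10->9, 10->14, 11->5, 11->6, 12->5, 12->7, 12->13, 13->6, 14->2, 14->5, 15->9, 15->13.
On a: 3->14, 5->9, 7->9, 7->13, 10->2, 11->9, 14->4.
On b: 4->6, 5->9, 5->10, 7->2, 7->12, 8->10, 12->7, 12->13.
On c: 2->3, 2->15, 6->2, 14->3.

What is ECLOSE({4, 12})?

Start with {4, 12}.
From 12 via lambda: add 5, 7, 13.
From 5 via lambda: add 15.
From 13 via lambda: add 6.
From 6 via lambda: add 9.
From 9 via lambda: add 3.
From 3 via lambda: add 8.
No new states can be added; the closed set is {3, 4, 5, 6, 7, 8, 9, 12, 13, 15}.

{3, 4, 5, 6, 7, 8, 9, 12, 13, 15}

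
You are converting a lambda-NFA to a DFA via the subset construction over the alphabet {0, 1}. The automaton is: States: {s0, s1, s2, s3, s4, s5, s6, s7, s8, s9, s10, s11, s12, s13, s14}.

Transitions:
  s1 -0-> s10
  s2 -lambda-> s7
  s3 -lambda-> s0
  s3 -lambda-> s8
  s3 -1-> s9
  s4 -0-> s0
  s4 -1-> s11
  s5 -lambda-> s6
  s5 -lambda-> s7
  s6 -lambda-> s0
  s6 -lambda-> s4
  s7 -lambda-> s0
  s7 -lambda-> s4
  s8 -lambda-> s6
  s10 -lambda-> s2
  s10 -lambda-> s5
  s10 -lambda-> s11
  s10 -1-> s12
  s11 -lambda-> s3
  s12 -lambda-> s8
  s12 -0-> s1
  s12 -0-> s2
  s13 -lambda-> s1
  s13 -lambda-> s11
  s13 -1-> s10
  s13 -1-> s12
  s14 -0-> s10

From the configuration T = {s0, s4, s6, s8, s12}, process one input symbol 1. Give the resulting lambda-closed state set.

s4 on 1 → {s11}.
No 1-transition from s0, s6, s8, s12.
Union after reading 1: {s11}.
Now take the lambda-closure:
From s11 via lambda: add s3.
From s3 via lambda: add s0, s8.
From s8 via lambda: add s6.
From s6 via lambda: add s4.
No new states can be added; the closed set is {s0, s3, s4, s6, s8, s11}.

{s0, s3, s4, s6, s8, s11}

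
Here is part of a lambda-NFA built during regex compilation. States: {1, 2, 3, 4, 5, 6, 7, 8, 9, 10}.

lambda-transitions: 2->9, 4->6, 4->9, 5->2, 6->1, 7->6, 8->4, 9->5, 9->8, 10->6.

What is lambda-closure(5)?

Start with {5}.
From 5 via lambda: add 2.
From 2 via lambda: add 9.
From 9 via lambda: add 8.
From 8 via lambda: add 4.
From 4 via lambda: add 6.
From 6 via lambda: add 1.
No new states can be added; the closed set is {1, 2, 4, 5, 6, 8, 9}.

{1, 2, 4, 5, 6, 8, 9}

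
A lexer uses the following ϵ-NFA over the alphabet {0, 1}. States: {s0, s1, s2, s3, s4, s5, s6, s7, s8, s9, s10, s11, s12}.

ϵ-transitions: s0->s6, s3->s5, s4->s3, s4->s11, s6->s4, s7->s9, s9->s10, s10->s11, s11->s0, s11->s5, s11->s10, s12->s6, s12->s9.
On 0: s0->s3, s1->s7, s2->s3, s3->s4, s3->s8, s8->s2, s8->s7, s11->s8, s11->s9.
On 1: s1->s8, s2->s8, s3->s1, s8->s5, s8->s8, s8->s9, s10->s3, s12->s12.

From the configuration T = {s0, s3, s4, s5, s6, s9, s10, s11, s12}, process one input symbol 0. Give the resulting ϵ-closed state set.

{s0, s3, s4, s5, s6, s8, s9, s10, s11}

s0 on 0 → {s3}.
s3 on 0 → {s4, s8}.
s11 on 0 → {s8, s9}.
No 0-transition from s4, s5, s6, s9, s10, s12.
Union after reading 0: {s3, s4, s8, s9}.
Now take the ϵ-closure:
From s3 via ϵ: add s5.
From s4 via ϵ: add s11.
From s9 via ϵ: add s10.
From s11 via ϵ: add s0.
From s0 via ϵ: add s6.
No new states can be added; the closed set is {s0, s3, s4, s5, s6, s8, s9, s10, s11}.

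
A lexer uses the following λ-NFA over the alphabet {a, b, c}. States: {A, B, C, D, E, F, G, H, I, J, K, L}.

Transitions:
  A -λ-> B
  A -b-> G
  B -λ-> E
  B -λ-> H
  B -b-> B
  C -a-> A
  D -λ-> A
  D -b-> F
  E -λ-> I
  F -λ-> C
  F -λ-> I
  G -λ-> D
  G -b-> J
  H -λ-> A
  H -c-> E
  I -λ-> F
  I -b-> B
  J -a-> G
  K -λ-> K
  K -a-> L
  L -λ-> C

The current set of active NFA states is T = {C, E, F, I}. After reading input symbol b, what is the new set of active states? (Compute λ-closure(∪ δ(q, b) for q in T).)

{A, B, C, E, F, H, I}

I on b → {B}.
No b-transition from C, E, F.
Union after reading b: {B}.
Now take the λ-closure:
From B via λ: add E, H.
From E via λ: add I.
From H via λ: add A.
From I via λ: add F.
From F via λ: add C.
No new states can be added; the closed set is {A, B, C, E, F, H, I}.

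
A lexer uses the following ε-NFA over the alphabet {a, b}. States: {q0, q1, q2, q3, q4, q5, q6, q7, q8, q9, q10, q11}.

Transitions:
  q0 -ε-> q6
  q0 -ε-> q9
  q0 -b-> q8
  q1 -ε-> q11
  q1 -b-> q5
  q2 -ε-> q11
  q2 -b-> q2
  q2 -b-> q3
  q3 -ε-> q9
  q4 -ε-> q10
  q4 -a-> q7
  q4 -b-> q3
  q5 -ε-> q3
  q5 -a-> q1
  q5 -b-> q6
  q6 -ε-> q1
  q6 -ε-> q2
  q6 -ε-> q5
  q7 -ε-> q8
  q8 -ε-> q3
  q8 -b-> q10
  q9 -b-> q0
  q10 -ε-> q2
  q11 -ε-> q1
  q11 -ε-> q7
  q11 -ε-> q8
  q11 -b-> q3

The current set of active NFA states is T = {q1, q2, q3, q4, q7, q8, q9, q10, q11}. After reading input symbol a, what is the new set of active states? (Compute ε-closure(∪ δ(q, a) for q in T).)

q4 on a → {q7}.
No a-transition from q1, q2, q3, q7, q8, q9, q10, q11.
Union after reading a: {q7}.
Now take the ε-closure:
From q7 via ε: add q8.
From q8 via ε: add q3.
From q3 via ε: add q9.
No new states can be added; the closed set is {q3, q7, q8, q9}.

{q3, q7, q8, q9}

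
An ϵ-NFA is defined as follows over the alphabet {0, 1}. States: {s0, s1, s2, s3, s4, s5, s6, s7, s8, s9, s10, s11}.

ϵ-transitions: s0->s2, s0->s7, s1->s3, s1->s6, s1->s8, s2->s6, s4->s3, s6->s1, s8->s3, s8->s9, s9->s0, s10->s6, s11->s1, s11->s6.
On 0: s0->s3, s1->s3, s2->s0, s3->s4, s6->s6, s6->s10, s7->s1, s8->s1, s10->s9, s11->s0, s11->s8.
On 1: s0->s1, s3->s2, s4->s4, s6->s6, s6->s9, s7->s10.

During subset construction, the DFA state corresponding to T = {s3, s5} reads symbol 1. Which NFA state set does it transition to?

s3 on 1 → {s2}.
No 1-transition from s5.
Union after reading 1: {s2}.
Now take the ϵ-closure:
From s2 via ϵ: add s6.
From s6 via ϵ: add s1.
From s1 via ϵ: add s3, s8.
From s8 via ϵ: add s9.
From s9 via ϵ: add s0.
From s0 via ϵ: add s7.
No new states can be added; the closed set is {s0, s1, s2, s3, s6, s7, s8, s9}.

{s0, s1, s2, s3, s6, s7, s8, s9}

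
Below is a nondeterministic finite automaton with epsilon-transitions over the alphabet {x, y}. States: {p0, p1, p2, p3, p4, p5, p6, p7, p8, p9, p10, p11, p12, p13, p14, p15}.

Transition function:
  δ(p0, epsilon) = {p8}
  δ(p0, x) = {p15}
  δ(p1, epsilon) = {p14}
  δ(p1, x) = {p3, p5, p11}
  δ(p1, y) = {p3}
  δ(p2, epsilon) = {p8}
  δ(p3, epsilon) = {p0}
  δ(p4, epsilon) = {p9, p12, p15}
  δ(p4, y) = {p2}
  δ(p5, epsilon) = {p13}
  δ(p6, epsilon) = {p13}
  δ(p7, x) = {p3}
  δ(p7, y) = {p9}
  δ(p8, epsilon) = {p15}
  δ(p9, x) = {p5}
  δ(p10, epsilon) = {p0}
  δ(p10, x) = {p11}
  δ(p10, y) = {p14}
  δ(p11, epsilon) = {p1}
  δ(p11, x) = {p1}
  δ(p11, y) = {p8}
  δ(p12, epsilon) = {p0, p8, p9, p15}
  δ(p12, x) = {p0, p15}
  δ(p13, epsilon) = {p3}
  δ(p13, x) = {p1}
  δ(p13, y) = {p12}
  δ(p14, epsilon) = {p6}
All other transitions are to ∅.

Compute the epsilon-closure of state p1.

{p0, p1, p3, p6, p8, p13, p14, p15}

Start with {p1}.
From p1 via epsilon: add p14.
From p14 via epsilon: add p6.
From p6 via epsilon: add p13.
From p13 via epsilon: add p3.
From p3 via epsilon: add p0.
From p0 via epsilon: add p8.
From p8 via epsilon: add p15.
No new states can be added; the closed set is {p0, p1, p3, p6, p8, p13, p14, p15}.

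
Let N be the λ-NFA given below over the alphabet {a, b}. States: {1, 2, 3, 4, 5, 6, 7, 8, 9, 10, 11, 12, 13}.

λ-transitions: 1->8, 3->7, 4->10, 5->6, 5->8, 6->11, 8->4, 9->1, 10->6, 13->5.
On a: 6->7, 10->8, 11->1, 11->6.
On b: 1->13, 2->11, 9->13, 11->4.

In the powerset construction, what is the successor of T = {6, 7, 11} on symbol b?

11 on b → {4}.
No b-transition from 6, 7.
Union after reading b: {4}.
Now take the λ-closure:
From 4 via λ: add 10.
From 10 via λ: add 6.
From 6 via λ: add 11.
No new states can be added; the closed set is {4, 6, 10, 11}.

{4, 6, 10, 11}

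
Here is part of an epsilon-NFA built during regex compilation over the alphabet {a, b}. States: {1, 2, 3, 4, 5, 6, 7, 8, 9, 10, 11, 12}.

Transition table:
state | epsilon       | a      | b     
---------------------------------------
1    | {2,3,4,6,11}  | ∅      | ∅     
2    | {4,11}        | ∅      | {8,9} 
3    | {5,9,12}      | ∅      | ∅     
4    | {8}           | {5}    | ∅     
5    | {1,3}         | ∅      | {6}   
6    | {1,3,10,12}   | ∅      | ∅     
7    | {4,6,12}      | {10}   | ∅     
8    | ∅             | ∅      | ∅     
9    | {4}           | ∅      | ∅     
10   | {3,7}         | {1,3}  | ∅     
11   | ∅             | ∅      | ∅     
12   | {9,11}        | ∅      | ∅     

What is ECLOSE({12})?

{4, 8, 9, 11, 12}

Start with {12}.
From 12 via epsilon: add 9, 11.
From 9 via epsilon: add 4.
From 4 via epsilon: add 8.
No new states can be added; the closed set is {4, 8, 9, 11, 12}.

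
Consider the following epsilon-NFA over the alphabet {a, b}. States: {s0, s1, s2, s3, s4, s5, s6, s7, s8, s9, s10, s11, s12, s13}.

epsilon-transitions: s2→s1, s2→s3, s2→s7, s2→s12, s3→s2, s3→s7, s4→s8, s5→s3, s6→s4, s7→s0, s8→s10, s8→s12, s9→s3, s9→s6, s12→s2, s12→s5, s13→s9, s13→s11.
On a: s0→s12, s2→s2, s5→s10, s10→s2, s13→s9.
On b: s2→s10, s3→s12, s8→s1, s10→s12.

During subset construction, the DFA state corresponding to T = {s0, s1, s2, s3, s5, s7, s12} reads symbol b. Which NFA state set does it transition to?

{s0, s1, s2, s3, s5, s7, s10, s12}

s2 on b → {s10}.
s3 on b → {s12}.
No b-transition from s0, s1, s5, s7, s12.
Union after reading b: {s10, s12}.
Now take the epsilon-closure:
From s12 via epsilon: add s2, s5.
From s2 via epsilon: add s1, s3, s7.
From s7 via epsilon: add s0.
No new states can be added; the closed set is {s0, s1, s2, s3, s5, s7, s10, s12}.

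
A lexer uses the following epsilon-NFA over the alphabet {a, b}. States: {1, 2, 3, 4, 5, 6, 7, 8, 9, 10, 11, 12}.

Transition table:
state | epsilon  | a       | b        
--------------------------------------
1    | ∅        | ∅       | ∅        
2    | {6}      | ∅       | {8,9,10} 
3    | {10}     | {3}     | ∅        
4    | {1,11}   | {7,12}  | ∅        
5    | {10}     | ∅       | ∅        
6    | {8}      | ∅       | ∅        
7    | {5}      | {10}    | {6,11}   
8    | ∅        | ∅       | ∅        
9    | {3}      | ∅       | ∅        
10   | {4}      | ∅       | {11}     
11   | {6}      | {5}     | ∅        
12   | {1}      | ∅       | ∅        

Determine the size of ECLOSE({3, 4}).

7

Start with {3, 4}.
From 3 via epsilon: add 10.
From 4 via epsilon: add 1, 11.
From 11 via epsilon: add 6.
From 6 via epsilon: add 8.
epsilon-closure = {1, 3, 4, 6, 8, 10, 11}, which has 7 states.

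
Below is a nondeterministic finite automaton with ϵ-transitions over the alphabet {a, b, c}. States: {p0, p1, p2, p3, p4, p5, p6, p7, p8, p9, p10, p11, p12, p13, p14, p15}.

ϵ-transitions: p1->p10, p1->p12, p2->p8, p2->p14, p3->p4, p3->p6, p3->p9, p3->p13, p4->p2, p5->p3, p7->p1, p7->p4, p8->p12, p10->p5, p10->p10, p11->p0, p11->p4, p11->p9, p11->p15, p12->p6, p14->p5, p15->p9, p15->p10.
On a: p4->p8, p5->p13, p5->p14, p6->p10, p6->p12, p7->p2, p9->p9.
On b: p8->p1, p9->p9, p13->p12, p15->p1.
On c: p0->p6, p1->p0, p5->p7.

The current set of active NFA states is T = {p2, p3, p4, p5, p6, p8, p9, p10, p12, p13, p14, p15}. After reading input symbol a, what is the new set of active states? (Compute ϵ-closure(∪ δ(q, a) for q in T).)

p4 on a → {p8}.
p5 on a → {p13, p14}.
p6 on a → {p10, p12}.
p9 on a → {p9}.
No a-transition from p2, p3, p8, p10, p12, p13, p14, p15.
Union after reading a: {p8, p9, p10, p12, p13, p14}.
Now take the ϵ-closure:
From p10 via ϵ: add p5.
From p12 via ϵ: add p6.
From p5 via ϵ: add p3.
From p3 via ϵ: add p4.
From p4 via ϵ: add p2.
No new states can be added; the closed set is {p2, p3, p4, p5, p6, p8, p9, p10, p12, p13, p14}.

{p2, p3, p4, p5, p6, p8, p9, p10, p12, p13, p14}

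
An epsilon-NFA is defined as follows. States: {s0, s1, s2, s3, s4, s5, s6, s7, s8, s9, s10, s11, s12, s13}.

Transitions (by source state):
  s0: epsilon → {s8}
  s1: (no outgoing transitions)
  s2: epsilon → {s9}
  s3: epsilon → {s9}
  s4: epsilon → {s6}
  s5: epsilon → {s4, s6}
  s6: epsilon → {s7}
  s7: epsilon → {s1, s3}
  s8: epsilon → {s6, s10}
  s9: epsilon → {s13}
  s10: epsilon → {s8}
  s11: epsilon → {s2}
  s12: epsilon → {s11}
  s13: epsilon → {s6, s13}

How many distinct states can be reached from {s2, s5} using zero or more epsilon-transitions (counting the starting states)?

Start with {s2, s5}.
From s2 via epsilon: add s9.
From s5 via epsilon: add s4, s6.
From s6 via epsilon: add s7.
From s9 via epsilon: add s13.
From s7 via epsilon: add s1, s3.
epsilon-closure = {s1, s2, s3, s4, s5, s6, s7, s9, s13}, which has 9 states.

9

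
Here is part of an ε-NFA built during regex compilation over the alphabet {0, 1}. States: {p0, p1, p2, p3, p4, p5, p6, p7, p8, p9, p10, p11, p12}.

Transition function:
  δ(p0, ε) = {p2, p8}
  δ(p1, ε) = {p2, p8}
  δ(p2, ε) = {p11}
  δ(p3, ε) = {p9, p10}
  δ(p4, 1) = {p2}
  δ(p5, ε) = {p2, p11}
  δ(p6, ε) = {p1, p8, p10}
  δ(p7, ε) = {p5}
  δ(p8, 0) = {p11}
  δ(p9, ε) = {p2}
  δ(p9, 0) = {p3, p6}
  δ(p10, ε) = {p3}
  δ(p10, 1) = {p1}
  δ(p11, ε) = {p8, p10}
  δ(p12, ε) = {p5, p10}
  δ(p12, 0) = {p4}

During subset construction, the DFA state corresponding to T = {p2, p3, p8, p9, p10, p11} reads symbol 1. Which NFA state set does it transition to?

p10 on 1 → {p1}.
No 1-transition from p2, p3, p8, p9, p11.
Union after reading 1: {p1}.
Now take the ε-closure:
From p1 via ε: add p2, p8.
From p2 via ε: add p11.
From p11 via ε: add p10.
From p10 via ε: add p3.
From p3 via ε: add p9.
No new states can be added; the closed set is {p1, p2, p3, p8, p9, p10, p11}.

{p1, p2, p3, p8, p9, p10, p11}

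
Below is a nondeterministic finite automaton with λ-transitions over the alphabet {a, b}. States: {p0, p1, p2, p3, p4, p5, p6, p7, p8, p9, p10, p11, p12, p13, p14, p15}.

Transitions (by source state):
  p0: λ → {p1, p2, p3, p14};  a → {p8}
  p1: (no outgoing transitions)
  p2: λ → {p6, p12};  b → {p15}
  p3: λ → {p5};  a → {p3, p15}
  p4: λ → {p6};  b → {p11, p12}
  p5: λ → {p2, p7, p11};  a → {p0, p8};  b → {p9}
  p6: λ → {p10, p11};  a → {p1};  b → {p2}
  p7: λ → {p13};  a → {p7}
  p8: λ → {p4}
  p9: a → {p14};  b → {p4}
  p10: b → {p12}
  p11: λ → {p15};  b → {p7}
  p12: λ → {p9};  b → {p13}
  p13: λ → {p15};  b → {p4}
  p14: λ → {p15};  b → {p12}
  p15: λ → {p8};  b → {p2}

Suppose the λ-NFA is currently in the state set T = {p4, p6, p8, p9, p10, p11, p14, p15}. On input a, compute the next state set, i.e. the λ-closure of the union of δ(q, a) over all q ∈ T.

{p1, p4, p6, p8, p10, p11, p14, p15}

p6 on a → {p1}.
p9 on a → {p14}.
No a-transition from p4, p8, p10, p11, p14, p15.
Union after reading a: {p1, p14}.
Now take the λ-closure:
From p14 via λ: add p15.
From p15 via λ: add p8.
From p8 via λ: add p4.
From p4 via λ: add p6.
From p6 via λ: add p10, p11.
No new states can be added; the closed set is {p1, p4, p6, p8, p10, p11, p14, p15}.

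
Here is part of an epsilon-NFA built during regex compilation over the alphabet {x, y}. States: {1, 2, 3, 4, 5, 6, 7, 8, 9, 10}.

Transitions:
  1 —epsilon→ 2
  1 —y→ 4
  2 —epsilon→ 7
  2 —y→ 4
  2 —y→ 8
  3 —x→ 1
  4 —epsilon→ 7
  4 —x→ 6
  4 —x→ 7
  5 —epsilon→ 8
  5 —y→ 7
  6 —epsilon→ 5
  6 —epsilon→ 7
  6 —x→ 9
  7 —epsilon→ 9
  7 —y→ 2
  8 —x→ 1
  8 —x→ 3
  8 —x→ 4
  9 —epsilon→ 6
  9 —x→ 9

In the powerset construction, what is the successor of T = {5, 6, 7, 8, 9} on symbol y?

5 on y → {7}.
7 on y → {2}.
No y-transition from 6, 8, 9.
Union after reading y: {2, 7}.
Now take the epsilon-closure:
From 7 via epsilon: add 9.
From 9 via epsilon: add 6.
From 6 via epsilon: add 5.
From 5 via epsilon: add 8.
No new states can be added; the closed set is {2, 5, 6, 7, 8, 9}.

{2, 5, 6, 7, 8, 9}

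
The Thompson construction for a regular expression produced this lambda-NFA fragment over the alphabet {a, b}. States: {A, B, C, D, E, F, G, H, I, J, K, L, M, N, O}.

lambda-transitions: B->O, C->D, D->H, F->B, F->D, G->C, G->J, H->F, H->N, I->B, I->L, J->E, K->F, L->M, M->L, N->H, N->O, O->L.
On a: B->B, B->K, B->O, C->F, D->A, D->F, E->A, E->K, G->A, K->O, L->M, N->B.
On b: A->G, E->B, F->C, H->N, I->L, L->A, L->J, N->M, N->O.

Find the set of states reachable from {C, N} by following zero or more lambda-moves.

{B, C, D, F, H, L, M, N, O}

Start with {C, N}.
From C via lambda: add D.
From N via lambda: add H, O.
From H via lambda: add F.
From O via lambda: add L.
From F via lambda: add B.
From L via lambda: add M.
No new states can be added; the closed set is {B, C, D, F, H, L, M, N, O}.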